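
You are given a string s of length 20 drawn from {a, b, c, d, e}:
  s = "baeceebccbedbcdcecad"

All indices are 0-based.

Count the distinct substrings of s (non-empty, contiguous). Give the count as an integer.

192

rank | idx | suffix
   0 |  18 | ad
   1 |   1 | aeceebccbedbcdcecad
   2 |   0 | baeceebccbedbcdcecad
   3 |   6 | bccbedbcdcecad
   4 |  12 | bcdcecad
   5 |   9 | bedbcdcecad
   6 |  17 | cad
   7 |   8 | cbedbcdcecad
   8 |   7 | ccbedbcdcecad
   9 |  13 | cdcecad
  10 |  15 | cecad
  11 |   3 | ceebccbedbcdcecad
  12 |  19 | d
  13 |  11 | dbcdcecad
  14 |  14 | dcecad
  15 |   5 | ebccbedbcdcecad
  16 |  16 | ecad
  17 |   2 | eceebccbedbcdcecad
  18 |  10 | edbcdcecad
  19 |   4 | eebccbedbcdcecad

SA = [18, 1, 0, 6, 12, 9, 17, 8, 7, 13, 15, 3, 19, 11, 14, 5, 16, 2, 10, 4]
[i] adj suffixes → lcp
  [1] 18/1 → 1 ('a')
  [2] 1/0 → 0 ('')
  [3] 0/6 → 1 ('b')
  [4] 6/12 → 2 ('bc')
  [5] 12/9 → 1 ('b')
  [6] 9/17 → 0 ('')
  [7] 17/8 → 1 ('c')
  [8] 8/7 → 1 ('c')
  [9] 7/13 → 1 ('c')
  [10] 13/15 → 1 ('c')
  [11] 15/3 → 2 ('ce')
  [12] 3/19 → 0 ('')
  [13] 19/11 → 1 ('d')
  [14] 11/14 → 1 ('d')
  [15] 14/5 → 0 ('')
  [16] 5/16 → 1 ('e')
  [17] 16/2 → 2 ('ec')
  [18] 2/10 → 1 ('e')
  [19] 10/4 → 1 ('e')

n(n+1)/2 = 20·21/2 = 210
Σ LCP = 0 + 1 + 0 + 1 + 2 + 1 + 0 + 1 + 1 + 1 + 1 + 2 + 0 + 1 + 1 + 0 + 1 + 2 + 1 + 1 = 18
distinct = 210 − 18 = 192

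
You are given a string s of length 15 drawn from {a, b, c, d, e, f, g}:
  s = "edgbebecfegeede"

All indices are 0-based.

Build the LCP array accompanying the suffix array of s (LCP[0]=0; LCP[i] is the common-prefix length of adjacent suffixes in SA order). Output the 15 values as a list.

[0, 2, 0, 0, 1, 0, 1, 1, 1, 2, 1, 1, 0, 0, 1]

rank | idx | suffix
   0 |   3 | bebecfegeede
   1 |   5 | becfegeede
   2 |   7 | cfegeede
   3 |  13 | de
   4 |   1 | dgbebecfegeede
   5 |  14 | e
   6 |   4 | ebecfegeede
   7 |   6 | ecfegeede
   8 |  12 | ede
   9 |   0 | edgbebecfegeede
  10 |  11 | eede
  11 |   9 | egeede
  12 |   8 | fegeede
  13 |   2 | gbebecfegeede
  14 |  10 | geede

SA = [3, 5, 7, 13, 1, 14, 4, 6, 12, 0, 11, 9, 8, 2, 10]
[i] adj suffixes → lcp
  [1] 3/5 → 2 ('be')
  [2] 5/7 → 0 ('')
  [3] 7/13 → 0 ('')
  [4] 13/1 → 1 ('d')
  [5] 1/14 → 0 ('')
  [6] 14/4 → 1 ('e')
  [7] 4/6 → 1 ('e')
  [8] 6/12 → 1 ('e')
  [9] 12/0 → 2 ('ed')
  [10] 0/11 → 1 ('e')
  [11] 11/9 → 1 ('e')
  [12] 9/8 → 0 ('')
  [13] 8/2 → 0 ('')
  [14] 2/10 → 1 ('g')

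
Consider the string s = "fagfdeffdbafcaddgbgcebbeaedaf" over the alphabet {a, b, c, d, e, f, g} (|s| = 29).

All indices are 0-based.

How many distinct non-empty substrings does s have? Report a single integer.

sorted suffixes:
  #0 SA[0]=13  'addgbgcebbeaedaf'
  #1 SA[1]=24  'aedaf'
  #2 SA[2]=27  'af'
  #3 SA[3]=10  'afcaddgbgcebbeaedaf'
  #4 SA[4]=1  'agfdeffdbafcaddgbgcebbeaedaf'
  #5 SA[5]=9  'bafcaddgbgcebbeaedaf'
  #6 SA[6]=21  'bbeaedaf'
  #7 SA[7]=22  'beaedaf'
  #8 SA[8]=17  'bgcebbeaedaf'
  #9 SA[9]=12  'caddgbgcebbeaedaf'
  #10 SA[10]=19  'cebbeaedaf'
  #11 SA[11]=26  'daf'
  #12 SA[12]=8  'dbafcaddgbgcebbeaedaf'
  #13 SA[13]=14  'ddgbgcebbeaedaf'
  #14 SA[14]=4  'deffdbafcaddgbgcebbeaedaf'
  #15 SA[15]=15  'dgbgcebbeaedaf'
  #16 SA[16]=23  'eaedaf'
  #17 SA[17]=20  'ebbeaedaf'
  #18 SA[18]=25  'edaf'
  #19 SA[19]=5  'effdbafcaddgbgcebbeaedaf'
  #20 SA[20]=28  'f'
  #21 SA[21]=0  'fagfdeffdbafcaddgbgcebbeaedaf'
  #22 SA[22]=11  'fcaddgbgcebbeaedaf'
  #23 SA[23]=7  'fdbafcaddgbgcebbeaedaf'
  #24 SA[24]=3  'fdeffdbafcaddgbgcebbeaedaf'
  #25 SA[25]=6  'ffdbafcaddgbgcebbeaedaf'
  #26 SA[26]=16  'gbgcebbeaedaf'
  #27 SA[27]=18  'gcebbeaedaf'
  #28 SA[28]=2  'gfdeffdbafcaddgbgcebbeaedaf'

SA = [13, 24, 27, 10, 1, 9, 21, 22, 17, 12, 19, 26, 8, 14, 4, 15, 23, 20, 25, 5, 28, 0, 11, 7, 3, 6, 16, 18, 2]
rank  pair      lcp
   1  s[13:],s[24:]  1  'a'
   2  s[24:],s[27:]  1  'a'
   3  s[27:],s[10:]  2  'af'
   4  s[10:],s[1:]  1  'a'
   5  s[1:],s[9:]  0  ''
   6  s[9:],s[21:]  1  'b'
   7  s[21:],s[22:]  1  'b'
   8  s[22:],s[17:]  1  'b'
   9  s[17:],s[12:]  0  ''
  10  s[12:],s[19:]  1  'c'
  11  s[19:],s[26:]  0  ''
  12  s[26:],s[8:]  1  'd'
  13  s[8:],s[14:]  1  'd'
  14  s[14:],s[4:]  1  'd'
  15  s[4:],s[15:]  1  'd'
  16  s[15:],s[23:]  0  ''
  17  s[23:],s[20:]  1  'e'
  18  s[20:],s[25:]  1  'e'
  19  s[25:],s[5:]  1  'e'
  20  s[5:],s[28:]  0  ''
  21  s[28:],s[0:]  1  'f'
  22  s[0:],s[11:]  1  'f'
  23  s[11:],s[7:]  1  'f'
  24  s[7:],s[3:]  2  'fd'
  25  s[3:],s[6:]  1  'f'
  26  s[6:],s[16:]  0  ''
  27  s[16:],s[18:]  1  'g'
  28  s[18:],s[2:]  1  'g'

n(n+1)/2 = 29·30/2 = 435
Σ LCP = 0 + 1 + 1 + 2 + 1 + 0 + 1 + 1 + 1 + 0 + 1 + 0 + 1 + 1 + 1 + 1 + 0 + 1 + 1 + 1 + 0 + 1 + 1 + 1 + 2 + 1 + 0 + 1 + 1 = 24
distinct = 435 − 24 = 411

411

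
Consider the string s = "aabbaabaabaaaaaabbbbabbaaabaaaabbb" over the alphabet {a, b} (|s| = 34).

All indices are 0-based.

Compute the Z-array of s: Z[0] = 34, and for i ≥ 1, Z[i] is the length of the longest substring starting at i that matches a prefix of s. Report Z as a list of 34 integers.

[34, 1, 0, 0, 3, 1, 0, 3, 1, 0, 2, 2, 2, 2, 4, 1, 0, 0, 0, 0, 1, 0, 0, 2, 3, 1, 0, 2, 2, 4, 1, 0, 0, 0]

Z[0]=34
i=1: fresh scan; Z[1]=1 grow→box=[1,2)
i=2: fresh scan; Z[2]=0
i=3: fresh scan; Z[3]=0
i=4: fresh scan; Z[4]=3 grow→box=[4,7)
i=5: min(r-i=2, Z[1]=1)=1; Z[5]=1
i=6: min(r-i=1, Z[2]=0)=0; Z[6]=0
i=7: fresh scan; Z[7]=3 grow→box=[7,10)
i=8: min(r-i=2, Z[1]=1)=1; Z[8]=1
i=9: min(r-i=1, Z[2]=0)=0; Z[9]=0
i=10: fresh scan; Z[10]=2 grow→box=[10,12)
i=11: min(r-i=1, Z[1]=1)=1; Z[11]=2 grow→box=[11,13)
i=12: min(r-i=1, Z[1]=1)=1; Z[12]=2 grow→box=[12,14)
i=13: min(r-i=1, Z[1]=1)=1; Z[13]=2 grow→box=[13,15)
i=14: min(r-i=1, Z[1]=1)=1; Z[14]=4 grow→box=[14,18)
i=15: min(r-i=3, Z[1]=1)=1; Z[15]=1
i=16: min(r-i=2, Z[2]=0)=0; Z[16]=0
i=17: min(r-i=1, Z[3]=0)=0; Z[17]=0
i=18: fresh scan; Z[18]=0
i=19: fresh scan; Z[19]=0
i=20: fresh scan; Z[20]=1 grow→box=[20,21)
i=21: fresh scan; Z[21]=0
i=22: fresh scan; Z[22]=0
i=23: fresh scan; Z[23]=2 grow→box=[23,25)
i=24: min(r-i=1, Z[1]=1)=1; Z[24]=3 grow→box=[24,27)
i=25: min(r-i=2, Z[1]=1)=1; Z[25]=1
i=26: min(r-i=1, Z[2]=0)=0; Z[26]=0
i=27: fresh scan; Z[27]=2 grow→box=[27,29)
i=28: min(r-i=1, Z[1]=1)=1; Z[28]=2 grow→box=[28,30)
i=29: min(r-i=1, Z[1]=1)=1; Z[29]=4 grow→box=[29,33)
i=30: min(r-i=3, Z[1]=1)=1; Z[30]=1
i=31: min(r-i=2, Z[2]=0)=0; Z[31]=0
i=32: min(r-i=1, Z[3]=0)=0; Z[32]=0
i=33: fresh scan; Z[33]=0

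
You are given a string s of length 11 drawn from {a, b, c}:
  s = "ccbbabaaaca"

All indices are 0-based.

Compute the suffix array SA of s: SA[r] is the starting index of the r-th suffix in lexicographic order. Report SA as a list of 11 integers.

[10, 6, 7, 4, 8, 5, 3, 2, 9, 1, 0]

sorted suffixes:
  #0 SA[0]=10  'a'
  #1 SA[1]=6  'aaaca'
  #2 SA[2]=7  'aaca'
  #3 SA[3]=4  'abaaaca'
  #4 SA[4]=8  'aca'
  #5 SA[5]=5  'baaaca'
  #6 SA[6]=3  'babaaaca'
  #7 SA[7]=2  'bbabaaaca'
  #8 SA[8]=9  'ca'
  #9 SA[9]=1  'cbbabaaaca'
  #10 SA[10]=0  'ccbbabaaaca'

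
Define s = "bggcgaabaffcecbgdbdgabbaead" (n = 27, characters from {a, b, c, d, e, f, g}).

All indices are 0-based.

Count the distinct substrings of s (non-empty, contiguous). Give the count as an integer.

354

sorted suffixes:
  #0 SA[0]=5  'aabaffcecbgdbdgabbaead'
  #1 SA[1]=6  'abaffcecbgdbdgabbaead'
  #2 SA[2]=20  'abbaead'
  #3 SA[3]=25  'ad'
  #4 SA[4]=23  'aead'
  #5 SA[5]=8  'affcecbgdbdgabbaead'
  #6 SA[6]=22  'baead'
  #7 SA[7]=7  'baffcecbgdbdgabbaead'
  #8 SA[8]=21  'bbaead'
  #9 SA[9]=17  'bdgabbaead'
  #10 SA[10]=14  'bgdbdgabbaead'
  #11 SA[11]=0  'bggcgaabaffcecbgdbdgabbaead'
  #12 SA[12]=13  'cbgdbdgabbaead'
  #13 SA[13]=11  'cecbgdbdgabbaead'
  #14 SA[14]=3  'cgaabaffcecbgdbdgabbaead'
  #15 SA[15]=26  'd'
  #16 SA[16]=16  'dbdgabbaead'
  #17 SA[17]=18  'dgabbaead'
  #18 SA[18]=24  'ead'
  #19 SA[19]=12  'ecbgdbdgabbaead'
  #20 SA[20]=10  'fcecbgdbdgabbaead'
  #21 SA[21]=9  'ffcecbgdbdgabbaead'
  #22 SA[22]=4  'gaabaffcecbgdbdgabbaead'
  #23 SA[23]=19  'gabbaead'
  #24 SA[24]=2  'gcgaabaffcecbgdbdgabbaead'
  #25 SA[25]=15  'gdbdgabbaead'
  #26 SA[26]=1  'ggcgaabaffcecbgdbdgabbaead'

SA = [5, 6, 20, 25, 23, 8, 22, 7, 21, 17, 14, 0, 13, 11, 3, 26, 16, 18, 24, 12, 10, 9, 4, 19, 2, 15, 1]
[i] adj suffixes → lcp
  [1] 5/6 → 1 ('a')
  [2] 6/20 → 2 ('ab')
  [3] 20/25 → 1 ('a')
  [4] 25/23 → 1 ('a')
  [5] 23/8 → 1 ('a')
  [6] 8/22 → 0 ('')
  [7] 22/7 → 2 ('ba')
  [8] 7/21 → 1 ('b')
  [9] 21/17 → 1 ('b')
  [10] 17/14 → 1 ('b')
  [11] 14/0 → 2 ('bg')
  [12] 0/13 → 0 ('')
  [13] 13/11 → 1 ('c')
  [14] 11/3 → 1 ('c')
  [15] 3/26 → 0 ('')
  [16] 26/16 → 1 ('d')
  [17] 16/18 → 1 ('d')
  [18] 18/24 → 0 ('')
  [19] 24/12 → 1 ('e')
  [20] 12/10 → 0 ('')
  [21] 10/9 → 1 ('f')
  [22] 9/4 → 0 ('')
  [23] 4/19 → 2 ('ga')
  [24] 19/2 → 1 ('g')
  [25] 2/15 → 1 ('g')
  [26] 15/1 → 1 ('g')

n(n+1)/2 = 27·28/2 = 378
Σ LCP = 0 + 1 + 2 + 1 + 1 + 1 + 0 + 2 + 1 + 1 + 1 + 2 + 0 + 1 + 1 + 0 + 1 + 1 + 0 + 1 + 0 + 1 + 0 + 2 + 1 + 1 + 1 = 24
distinct = 378 − 24 = 354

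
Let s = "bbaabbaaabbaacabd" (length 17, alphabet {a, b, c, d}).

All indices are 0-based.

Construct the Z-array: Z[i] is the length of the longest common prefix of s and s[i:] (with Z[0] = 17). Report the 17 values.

[17, 1, 0, 0, 4, 1, 0, 0, 0, 4, 1, 0, 0, 0, 0, 1, 0]

Z[0]=17
i=1: fresh scan; Z[1]=1 grow→box=[1,2)
i=2: fresh scan; Z[2]=0
i=3: fresh scan; Z[3]=0
i=4: fresh scan; Z[4]=4 grow→box=[4,8)
i=5: min(r-i=3, Z[1]=1)=1; Z[5]=1
i=6: min(r-i=2, Z[2]=0)=0; Z[6]=0
i=7: min(r-i=1, Z[3]=0)=0; Z[7]=0
i=8: fresh scan; Z[8]=0
i=9: fresh scan; Z[9]=4 grow→box=[9,13)
i=10: min(r-i=3, Z[1]=1)=1; Z[10]=1
i=11: min(r-i=2, Z[2]=0)=0; Z[11]=0
i=12: min(r-i=1, Z[3]=0)=0; Z[12]=0
i=13: fresh scan; Z[13]=0
i=14: fresh scan; Z[14]=0
i=15: fresh scan; Z[15]=1 grow→box=[15,16)
i=16: fresh scan; Z[16]=0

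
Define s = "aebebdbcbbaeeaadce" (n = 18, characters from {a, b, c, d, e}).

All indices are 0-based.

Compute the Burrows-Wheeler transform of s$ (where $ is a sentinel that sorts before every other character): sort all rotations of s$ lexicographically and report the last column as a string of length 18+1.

eea$bbcdeebdbacebaa

rank  rotation             last
    0  $aebebdbcbbaeeaadce  e
    1  aadce$aebebdbcbbaee  e
    2  adce$aebebdbcbbaeea  a
    3  aebebdbcbbaeeaadce$  $
    4  aeeaadce$aebebdbcbb  b
    5  baeeaadce$aebebdbcb  b
    6  bbaeeaadce$aebebdbc  c
    7  bcbbaeeaadce$aebebd  d
    8  bdbcbbaeeaadce$aebe  e
    9  bebdbcbbaeeaadce$ae  e
   10  cbbaeeaadce$aebebdb  b
   11  ce$aebebdbcbbaeeaad  d
   12  dbcbbaeeaadce$aebeb  b
   13  dce$aebebdbcbbaeeaa  a
   14  e$aebebdbcbbaeeaadc  c
   15  eaadce$aebebdbcbbae  e
   16  ebdbcbbaeeaadce$aeb  b
   17  ebebdbcbbaeeaadce$a  a
   18  eeaadce$aebebdbcbba  a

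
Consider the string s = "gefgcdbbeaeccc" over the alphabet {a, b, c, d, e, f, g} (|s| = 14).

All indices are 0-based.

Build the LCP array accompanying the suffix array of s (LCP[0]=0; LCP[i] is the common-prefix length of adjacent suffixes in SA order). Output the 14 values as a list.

[0, 0, 1, 0, 1, 2, 1, 0, 0, 1, 1, 0, 0, 1]

sorted suffixes:
  #0 SA[0]=9  'aeccc'
  #1 SA[1]=6  'bbeaeccc'
  #2 SA[2]=7  'beaeccc'
  #3 SA[3]=13  'c'
  #4 SA[4]=12  'cc'
  #5 SA[5]=11  'ccc'
  #6 SA[6]=4  'cdbbeaeccc'
  #7 SA[7]=5  'dbbeaeccc'
  #8 SA[8]=8  'eaeccc'
  #9 SA[9]=10  'eccc'
  #10 SA[10]=1  'efgcdbbeaeccc'
  #11 SA[11]=2  'fgcdbbeaeccc'
  #12 SA[12]=3  'gcdbbeaeccc'
  #13 SA[13]=0  'gefgcdbbeaeccc'

SA = [9, 6, 7, 13, 12, 11, 4, 5, 8, 10, 1, 2, 3, 0]
rank  pair      lcp
   1  s[9:],s[6:]  0  ''
   2  s[6:],s[7:]  1  'b'
   3  s[7:],s[13:]  0  ''
   4  s[13:],s[12:]  1  'c'
   5  s[12:],s[11:]  2  'cc'
   6  s[11:],s[4:]  1  'c'
   7  s[4:],s[5:]  0  ''
   8  s[5:],s[8:]  0  ''
   9  s[8:],s[10:]  1  'e'
  10  s[10:],s[1:]  1  'e'
  11  s[1:],s[2:]  0  ''
  12  s[2:],s[3:]  0  ''
  13  s[3:],s[0:]  1  'g'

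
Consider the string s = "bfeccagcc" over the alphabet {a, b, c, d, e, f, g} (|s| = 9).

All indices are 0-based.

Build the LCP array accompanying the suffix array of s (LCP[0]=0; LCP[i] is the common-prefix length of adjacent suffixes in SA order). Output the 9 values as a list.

sorted suffixes:
  #0 SA[0]=5  'agcc'
  #1 SA[1]=0  'bfeccagcc'
  #2 SA[2]=8  'c'
  #3 SA[3]=4  'cagcc'
  #4 SA[4]=7  'cc'
  #5 SA[5]=3  'ccagcc'
  #6 SA[6]=2  'eccagcc'
  #7 SA[7]=1  'feccagcc'
  #8 SA[8]=6  'gcc'

SA = [5, 0, 8, 4, 7, 3, 2, 1, 6]
[i] adj suffixes → lcp
  [1] 5/0 → 0 ('')
  [2] 0/8 → 0 ('')
  [3] 8/4 → 1 ('c')
  [4] 4/7 → 1 ('c')
  [5] 7/3 → 2 ('cc')
  [6] 3/2 → 0 ('')
  [7] 2/1 → 0 ('')
  [8] 1/6 → 0 ('')

[0, 0, 0, 1, 1, 2, 0, 0, 0]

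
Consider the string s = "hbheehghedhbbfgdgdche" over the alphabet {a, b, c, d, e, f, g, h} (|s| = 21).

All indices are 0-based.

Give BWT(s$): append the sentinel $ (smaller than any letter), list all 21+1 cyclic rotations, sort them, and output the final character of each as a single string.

ehbhdggehhhebdfhd$cgbe

rank  rotation                last
    0  $hbheehghedhbbfgdgdche  e
    1  bbfgdgdche$hbheehghedh  h
    2  bfgdgdche$hbheehghedhb  b
    3  bheehghedhbbfgdgdche$h  h
    4  che$hbheehghedhbbfgdgd  d
    5  dche$hbheehghedhbbfgdg  g
    6  dgdche$hbheehghedhbbfg  g
    7  dhbbfgdgdche$hbheehghe  e
    8  e$hbheehghedhbbfgdgdch  h
    9  edhbbfgdgdche$hbheehgh  h
   10  eehghedhbbfgdgdche$hbh  h
   11  ehghedhbbfgdgdche$hbhe  e
   12  fgdgdche$hbheehghedhbb  b
   13  gdche$hbheehghedhbbfgd  d
   14  gdgdche$hbheehghedhbbf  f
   15  ghedhbbfgdgdche$hbheeh  h
   16  hbbfgdgdche$hbheehghed  d
   17  hbheehghedhbbfgdgdche$  $
   18  he$hbheehghedhbbfgdgdc  c
   19  hedhbbfgdgdche$hbheehg  g
   20  heehghedhbbfgdgdche$hb  b
   21  hghedhbbfgdgdche$hbhee  e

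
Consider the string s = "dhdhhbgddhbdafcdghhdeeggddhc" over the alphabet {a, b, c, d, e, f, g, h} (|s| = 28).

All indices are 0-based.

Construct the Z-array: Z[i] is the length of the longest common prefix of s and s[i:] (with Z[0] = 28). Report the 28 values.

Z[0]=28
i=1: outside box; Z[1]=0
i=2: outside box; Z[2]=2 grow→box=[2,4)
i=3: min(r-i=1, Z[1]=0)=0; Z[3]=0
i=4: outside box; Z[4]=0
i=5: outside box; Z[5]=0
i=6: outside box; Z[6]=0
i=7: outside box; Z[7]=1 grow→box=[7,8)
i=8: outside box; Z[8]=2 grow→box=[8,10)
i=9: min(r-i=1, Z[1]=0)=0; Z[9]=0
i=10: outside box; Z[10]=0
i=11: outside box; Z[11]=1 grow→box=[11,12)
i=12: outside box; Z[12]=0
i=13: outside box; Z[13]=0
i=14: outside box; Z[14]=0
i=15: outside box; Z[15]=1 grow→box=[15,16)
i=16: outside box; Z[16]=0
i=17: outside box; Z[17]=0
i=18: outside box; Z[18]=0
i=19: outside box; Z[19]=1 grow→box=[19,20)
i=20: outside box; Z[20]=0
i=21: outside box; Z[21]=0
i=22: outside box; Z[22]=0
i=23: outside box; Z[23]=0
i=24: outside box; Z[24]=1 grow→box=[24,25)
i=25: outside box; Z[25]=2 grow→box=[25,27)
i=26: min(r-i=1, Z[1]=0)=0; Z[26]=0
i=27: outside box; Z[27]=0

[28, 0, 2, 0, 0, 0, 0, 1, 2, 0, 0, 1, 0, 0, 0, 1, 0, 0, 0, 1, 0, 0, 0, 0, 1, 2, 0, 0]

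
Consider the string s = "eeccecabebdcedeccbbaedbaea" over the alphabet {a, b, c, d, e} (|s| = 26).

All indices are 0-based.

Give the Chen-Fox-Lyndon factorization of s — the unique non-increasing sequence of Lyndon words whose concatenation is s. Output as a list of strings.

["e", "e", "cce", "c", "abebdcedeccbbaedbae", "a"]

emit factor 1: 'e' (i=0, period=1)
emit factor 2: 'e' (i=1, period=1)
emit factor 3: 'cce' (i=2, period=3)
emit factor 4: 'c' (i=5, period=1)
emit factor 5: 'abebdcedeccbbaedbae' (i=6, period=19)
emit factor 6: 'a' (i=25, period=1)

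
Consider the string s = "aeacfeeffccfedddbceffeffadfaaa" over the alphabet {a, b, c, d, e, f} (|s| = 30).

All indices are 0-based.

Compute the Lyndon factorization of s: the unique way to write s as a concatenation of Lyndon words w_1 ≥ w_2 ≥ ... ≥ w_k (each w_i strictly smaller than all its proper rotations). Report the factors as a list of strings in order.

emit factor 1: 'ae' (i=0, period=2)
emit factor 2: 'acfeeffccfedddbceffeffadf' (i=2, period=25)
emit factor 3: 'a' (i=27, period=1)
emit factor 4: 'a' (i=28, period=1)
emit factor 5: 'a' (i=29, period=1)

["ae", "acfeeffccfedddbceffeffadf", "a", "a", "a"]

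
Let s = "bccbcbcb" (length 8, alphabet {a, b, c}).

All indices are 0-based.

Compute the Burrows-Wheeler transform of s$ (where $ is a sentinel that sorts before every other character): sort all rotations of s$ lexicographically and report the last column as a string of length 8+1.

bccc$bbcb

rank  rotation   last
    0  $bccbcbcb  b
    1  b$bccbcbc  c
    2  bcb$bccbc  c
    3  bcbcb$bcc  c
    4  bccbcbcb$  $
    5  cb$bccbcb  b
    6  cbcb$bccb  b
    7  cbcbcb$bc  c
    8  ccbcbcb$b  b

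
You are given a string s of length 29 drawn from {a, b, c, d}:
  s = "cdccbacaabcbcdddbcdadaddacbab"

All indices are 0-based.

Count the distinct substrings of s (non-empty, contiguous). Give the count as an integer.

393

rank→(start, suffix):
  0 → (7, 'aabcbcdddbcdadaddacbab')
  1 → (27, 'ab')
  2 → (8, 'abcbcdddbcdadaddacbab')
  3 → (5, 'acaabcbcdddbcdadaddacbab')
  4 → (24, 'acbab')
  5 → (19, 'adaddacbab')
  6 → (21, 'addacbab')
  7 → (28, 'b')
  8 → (26, 'bab')
  9 → (4, 'bacaabcbcdddbcdadaddacbab')
  10 → (9, 'bcbcdddbcdadaddacbab')
  11 → (16, 'bcdadaddacbab')
  12 → (11, 'bcdddbcdadaddacbab')
  13 → (6, 'caabcbcdddbcdadaddacbab')
  14 → (25, 'cbab')
  15 → (3, 'cbacaabcbcdddbcdadaddacbab')
  16 → (10, 'cbcdddbcdadaddacbab')
  17 → (2, 'ccbacaabcbcdddbcdadaddacbab')
  18 → (17, 'cdadaddacbab')
  19 → (0, 'cdccbacaabcbcdddbcdadaddacbab')
  20 → (12, 'cdddbcdadaddacbab')
  21 → (23, 'dacbab')
  22 → (18, 'dadaddacbab')
  23 → (20, 'daddacbab')
  24 → (15, 'dbcdadaddacbab')
  25 → (1, 'dccbacaabcbcdddbcdadaddacbab')
  26 → (22, 'ddacbab')
  27 → (14, 'ddbcdadaddacbab')
  28 → (13, 'dddbcdadaddacbab')

SA = [7, 27, 8, 5, 24, 19, 21, 28, 26, 4, 9, 16, 11, 6, 25, 3, 10, 2, 17, 0, 12, 23, 18, 20, 15, 1, 22, 14, 13]
rank  pair      lcp
   1  s[7:],s[27:]  1  'a'
   2  s[27:],s[8:]  2  'ab'
   3  s[8:],s[5:]  1  'a'
   4  s[5:],s[24:]  2  'ac'
   5  s[24:],s[19:]  1  'a'
   6  s[19:],s[21:]  2  'ad'
   7  s[21:],s[28:]  0  ''
   8  s[28:],s[26:]  1  'b'
   9  s[26:],s[4:]  2  'ba'
  10  s[4:],s[9:]  1  'b'
  11  s[9:],s[16:]  2  'bc'
  12  s[16:],s[11:]  3  'bcd'
  13  s[11:],s[6:]  0  ''
  14  s[6:],s[25:]  1  'c'
  15  s[25:],s[3:]  3  'cba'
  16  s[3:],s[10:]  2  'cb'
  17  s[10:],s[2:]  1  'c'
  18  s[2:],s[17:]  1  'c'
  19  s[17:],s[0:]  2  'cd'
  20  s[0:],s[12:]  2  'cd'
  21  s[12:],s[23:]  0  ''
  22  s[23:],s[18:]  2  'da'
  23  s[18:],s[20:]  3  'dad'
  24  s[20:],s[15:]  1  'd'
  25  s[15:],s[1:]  1  'd'
  26  s[1:],s[22:]  1  'd'
  27  s[22:],s[14:]  2  'dd'
  28  s[14:],s[13:]  2  'dd'

n(n+1)/2 = 29·30/2 = 435
Σ LCP = 0 + 1 + 2 + 1 + 2 + 1 + 2 + 0 + 1 + 2 + 1 + 2 + 3 + 0 + 1 + 3 + 2 + 1 + 1 + 2 + 2 + 0 + 2 + 3 + 1 + 1 + 1 + 2 + 2 = 42
distinct = 435 − 42 = 393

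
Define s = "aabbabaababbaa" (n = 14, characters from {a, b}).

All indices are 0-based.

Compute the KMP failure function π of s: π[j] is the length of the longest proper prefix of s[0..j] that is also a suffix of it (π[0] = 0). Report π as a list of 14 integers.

π[0] = 0
j=1 s[j]='a': π[1]=1 (border 'a')
j=2 s[j]='b': k: 1→0; π[2]=0 (border '')
j=3 s[j]='b': π[3]=0 (border '')
j=4 s[j]='a': π[4]=1 (border 'a')
j=5 s[j]='b': k: 1→0; π[5]=0 (border '')
j=6 s[j]='a': π[6]=1 (border 'a')
j=7 s[j]='a': π[7]=2 (border 'aa')
j=8 s[j]='b': π[8]=3 (border 'aab')
j=9 s[j]='a': k: 3→0; π[9]=1 (border 'a')
j=10 s[j]='b': k: 1→0; π[10]=0 (border '')
j=11 s[j]='b': π[11]=0 (border '')
j=12 s[j]='a': π[12]=1 (border 'a')
j=13 s[j]='a': π[13]=2 (border 'aa')

[0, 1, 0, 0, 1, 0, 1, 2, 3, 1, 0, 0, 1, 2]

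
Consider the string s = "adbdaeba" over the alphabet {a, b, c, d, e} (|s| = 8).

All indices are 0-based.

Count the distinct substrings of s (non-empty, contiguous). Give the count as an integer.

32

rank | idx | suffix
   0 |   7 | a
   1 |   0 | adbdaeba
   2 |   4 | aeba
   3 |   6 | ba
   4 |   2 | bdaeba
   5 |   3 | daeba
   6 |   1 | dbdaeba
   7 |   5 | eba

SA = [7, 0, 4, 6, 2, 3, 1, 5]
[i] adj suffixes → lcp
  [1] 7/0 → 1 ('a')
  [2] 0/4 → 1 ('a')
  [3] 4/6 → 0 ('')
  [4] 6/2 → 1 ('b')
  [5] 2/3 → 0 ('')
  [6] 3/1 → 1 ('d')
  [7] 1/5 → 0 ('')

n(n+1)/2 = 8·9/2 = 36
Σ LCP = 0 + 1 + 1 + 0 + 1 + 0 + 1 + 0 = 4
distinct = 36 − 4 = 32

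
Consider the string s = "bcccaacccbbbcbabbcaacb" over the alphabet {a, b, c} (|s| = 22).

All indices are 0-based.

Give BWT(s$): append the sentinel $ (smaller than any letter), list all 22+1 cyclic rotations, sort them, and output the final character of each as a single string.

rank  rotation                 last
    0  $bcccaacccbbbcbabbcaacb  b
    1  aacb$bcccaacccbbbcbabbc  c
    2  aacccbbbcbabbcaacb$bccc  c
    3  abbcaacb$bcccaacccbbbcb  b
    4  acb$bcccaacccbbbcbabbca  a
    5  acccbbbcbabbcaacb$bccca  a
    6  b$bcccaacccbbbcbabbcaac  c
    7  babbcaacb$bcccaacccbbbc  c
    8  bbbcbabbcaacb$bcccaaccc  c
    9  bbcaacb$bcccaacccbbbcba  a
   10  bbcbabbcaacb$bcccaacccb  b
   11  bcaacb$bcccaacccbbbcbab  b
   12  bcbabbcaacb$bcccaacccbb  b
   13  bcccaacccbbbcbabbcaacb$  $
   14  caacb$bcccaacccbbbcbabb  b
   15  caacccbbbcbabbcaacb$bcc  c
   16  cb$bcccaacccbbbcbabbcaa  a
   17  cbabbcaacb$bcccaacccbbb  b
   18  cbbbcbabbcaacb$bcccaacc  c
   19  ccaacccbbbcbabbcaacb$bc  c
   20  ccbbbcbabbcaacb$bcccaac  c
   21  cccaacccbbbcbabbcaacb$b  b
   22  cccbbbcbabbcaacb$bcccaa  a

bccbaacccabbb$bcabcccba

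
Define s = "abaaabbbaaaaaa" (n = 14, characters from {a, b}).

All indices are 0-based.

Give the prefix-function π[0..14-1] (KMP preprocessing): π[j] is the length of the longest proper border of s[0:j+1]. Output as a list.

[0, 0, 1, 1, 1, 2, 0, 0, 1, 1, 1, 1, 1, 1]

π[0] = 0
j=1 s[j]='b': π[1]=0 (border '')
j=2 s[j]='a': π[2]=1 (border 'a')
j=3 s[j]='a': k: 1→0; π[3]=1 (border 'a')
j=4 s[j]='a': k: 1→0; π[4]=1 (border 'a')
j=5 s[j]='b': π[5]=2 (border 'ab')
j=6 s[j]='b': k: 2→0; π[6]=0 (border '')
j=7 s[j]='b': π[7]=0 (border '')
j=8 s[j]='a': π[8]=1 (border 'a')
j=9 s[j]='a': k: 1→0; π[9]=1 (border 'a')
j=10 s[j]='a': k: 1→0; π[10]=1 (border 'a')
j=11 s[j]='a': k: 1→0; π[11]=1 (border 'a')
j=12 s[j]='a': k: 1→0; π[12]=1 (border 'a')
j=13 s[j]='a': k: 1→0; π[13]=1 (border 'a')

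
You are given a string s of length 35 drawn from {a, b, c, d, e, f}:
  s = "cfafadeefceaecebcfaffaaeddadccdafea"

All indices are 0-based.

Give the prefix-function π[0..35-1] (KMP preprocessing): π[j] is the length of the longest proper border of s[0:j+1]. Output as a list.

[0, 0, 0, 0, 0, 0, 0, 0, 0, 1, 0, 0, 0, 1, 0, 0, 1, 2, 3, 4, 0, 0, 0, 0, 0, 0, 0, 0, 1, 1, 0, 0, 0, 0, 0]

π[0] = 0
j=1 s[j]='f': π[1]=0 (border '')
j=2 s[j]='a': π[2]=0 (border '')
j=3 s[j]='f': π[3]=0 (border '')
j=4 s[j]='a': π[4]=0 (border '')
j=5 s[j]='d': π[5]=0 (border '')
j=6 s[j]='e': π[6]=0 (border '')
j=7 s[j]='e': π[7]=0 (border '')
j=8 s[j]='f': π[8]=0 (border '')
j=9 s[j]='c': π[9]=1 (border 'c')
j=10 s[j]='e': k: 1→0; π[10]=0 (border '')
j=11 s[j]='a': π[11]=0 (border '')
j=12 s[j]='e': π[12]=0 (border '')
j=13 s[j]='c': π[13]=1 (border 'c')
j=14 s[j]='e': k: 1→0; π[14]=0 (border '')
j=15 s[j]='b': π[15]=0 (border '')
j=16 s[j]='c': π[16]=1 (border 'c')
j=17 s[j]='f': π[17]=2 (border 'cf')
j=18 s[j]='a': π[18]=3 (border 'cfa')
j=19 s[j]='f': π[19]=4 (border 'cfaf')
j=20 s[j]='f': k: 4→0; π[20]=0 (border '')
j=21 s[j]='a': π[21]=0 (border '')
j=22 s[j]='a': π[22]=0 (border '')
j=23 s[j]='e': π[23]=0 (border '')
j=24 s[j]='d': π[24]=0 (border '')
j=25 s[j]='d': π[25]=0 (border '')
j=26 s[j]='a': π[26]=0 (border '')
j=27 s[j]='d': π[27]=0 (border '')
j=28 s[j]='c': π[28]=1 (border 'c')
j=29 s[j]='c': k: 1→0; π[29]=1 (border 'c')
j=30 s[j]='d': k: 1→0; π[30]=0 (border '')
j=31 s[j]='a': π[31]=0 (border '')
j=32 s[j]='f': π[32]=0 (border '')
j=33 s[j]='e': π[33]=0 (border '')
j=34 s[j]='a': π[34]=0 (border '')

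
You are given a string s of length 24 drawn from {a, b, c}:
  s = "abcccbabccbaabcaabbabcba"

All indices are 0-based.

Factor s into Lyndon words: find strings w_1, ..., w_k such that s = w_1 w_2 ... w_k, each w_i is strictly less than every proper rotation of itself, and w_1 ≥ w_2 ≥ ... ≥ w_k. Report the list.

["abcccb", "abccb", "aabc", "aabbabcb", "a"]

emit factor 1: 'abcccb' (i=0, period=6)
emit factor 2: 'abccb' (i=6, period=5)
emit factor 3: 'aabc' (i=11, period=4)
emit factor 4: 'aabbabcb' (i=15, period=8)
emit factor 5: 'a' (i=23, period=1)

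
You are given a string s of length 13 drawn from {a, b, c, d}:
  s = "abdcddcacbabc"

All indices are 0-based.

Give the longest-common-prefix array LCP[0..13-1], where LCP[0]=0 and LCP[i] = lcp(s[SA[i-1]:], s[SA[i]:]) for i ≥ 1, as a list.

[0, 2, 1, 0, 1, 1, 0, 1, 1, 1, 0, 2, 1]

rank→(start, suffix):
  0 → (10, 'abc')
  1 → (0, 'abdcddcacbabc')
  2 → (7, 'acbabc')
  3 → (9, 'babc')
  4 → (11, 'bc')
  5 → (1, 'bdcddcacbabc')
  6 → (12, 'c')
  7 → (6, 'cacbabc')
  8 → (8, 'cbabc')
  9 → (3, 'cddcacbabc')
  10 → (5, 'dcacbabc')
  11 → (2, 'dcddcacbabc')
  12 → (4, 'ddcacbabc')

SA = [10, 0, 7, 9, 11, 1, 12, 6, 8, 3, 5, 2, 4]
i: (SA[i-1],SA[i]) lcp shared
  1: (10,0) 2 'ab'
  2: (0,7) 1 'a'
  3: (7,9) 0 ''
  4: (9,11) 1 'b'
  5: (11,1) 1 'b'
  6: (1,12) 0 ''
  7: (12,6) 1 'c'
  8: (6,8) 1 'c'
  9: (8,3) 1 'c'
  10: (3,5) 0 ''
  11: (5,2) 2 'dc'
  12: (2,4) 1 'd'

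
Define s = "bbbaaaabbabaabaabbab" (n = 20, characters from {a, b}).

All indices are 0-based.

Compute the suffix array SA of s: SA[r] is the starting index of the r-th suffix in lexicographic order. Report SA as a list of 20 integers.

[3, 4, 11, 14, 5, 18, 9, 12, 15, 6, 19, 2, 10, 13, 17, 8, 1, 16, 7, 0]

rank | idx | suffix
   0 |   3 | aaaabbabaabaabbab
   1 |   4 | aaabbabaabaabbab
   2 |  11 | aabaabbab
   3 |  14 | aabbab
   4 |   5 | aabbabaabaabbab
   5 |  18 | ab
   6 |   9 | abaabaabbab
   7 |  12 | abaabbab
   8 |  15 | abbab
   9 |   6 | abbabaabaabbab
  10 |  19 | b
  11 |   2 | baaaabbabaabaabbab
  12 |  10 | baabaabbab
  13 |  13 | baabbab
  14 |  17 | bab
  15 |   8 | babaabaabbab
  16 |   1 | bbaaaabbabaabaabbab
  17 |  16 | bbab
  18 |   7 | bbabaabaabbab
  19 |   0 | bbbaaaabbabaabaabbab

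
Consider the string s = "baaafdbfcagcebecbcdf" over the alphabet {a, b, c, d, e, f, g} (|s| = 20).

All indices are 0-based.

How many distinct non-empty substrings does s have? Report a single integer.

196

rank | idx | suffix
   0 |   1 | aaafdbfcagcebecbcdf
   1 |   2 | aafdbfcagcebecbcdf
   2 |   3 | afdbfcagcebecbcdf
   3 |   9 | agcebecbcdf
   4 |   0 | baaafdbfcagcebecbcdf
   5 |  16 | bcdf
   6 |  13 | becbcdf
   7 |   6 | bfcagcebecbcdf
   8 |   8 | cagcebecbcdf
   9 |  15 | cbcdf
  10 |  17 | cdf
  11 |  11 | cebecbcdf
  12 |   5 | dbfcagcebecbcdf
  13 |  18 | df
  14 |  12 | ebecbcdf
  15 |  14 | ecbcdf
  16 |  19 | f
  17 |   7 | fcagcebecbcdf
  18 |   4 | fdbfcagcebecbcdf
  19 |  10 | gcebecbcdf

SA = [1, 2, 3, 9, 0, 16, 13, 6, 8, 15, 17, 11, 5, 18, 12, 14, 19, 7, 4, 10]
i: (SA[i-1],SA[i]) lcp shared
  1: (1,2) 2 'aa'
  2: (2,3) 1 'a'
  3: (3,9) 1 'a'
  4: (9,0) 0 ''
  5: (0,16) 1 'b'
  6: (16,13) 1 'b'
  7: (13,6) 1 'b'
  8: (6,8) 0 ''
  9: (8,15) 1 'c'
  10: (15,17) 1 'c'
  11: (17,11) 1 'c'
  12: (11,5) 0 ''
  13: (5,18) 1 'd'
  14: (18,12) 0 ''
  15: (12,14) 1 'e'
  16: (14,19) 0 ''
  17: (19,7) 1 'f'
  18: (7,4) 1 'f'
  19: (4,10) 0 ''

n(n+1)/2 = 20·21/2 = 210
Σ LCP = 0 + 2 + 1 + 1 + 0 + 1 + 1 + 1 + 0 + 1 + 1 + 1 + 0 + 1 + 0 + 1 + 0 + 1 + 1 + 0 = 14
distinct = 210 − 14 = 196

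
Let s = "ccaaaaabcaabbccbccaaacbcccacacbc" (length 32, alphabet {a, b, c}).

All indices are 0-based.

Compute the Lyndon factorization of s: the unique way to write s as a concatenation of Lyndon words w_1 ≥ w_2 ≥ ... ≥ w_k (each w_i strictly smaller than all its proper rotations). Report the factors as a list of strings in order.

["c", "c", "aaaaabcaabbccbccaaacbcccacacbc"]

emit factor 1: 'c' (i=0, period=1)
emit factor 2: 'c' (i=1, period=1)
emit factor 3: 'aaaaabcaabbccbccaaacbcccacacbc' (i=2, period=30)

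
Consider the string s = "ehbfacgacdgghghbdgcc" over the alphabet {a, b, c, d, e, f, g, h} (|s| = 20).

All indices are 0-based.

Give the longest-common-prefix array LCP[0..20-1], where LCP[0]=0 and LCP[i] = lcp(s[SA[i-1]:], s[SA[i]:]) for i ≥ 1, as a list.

rank | idx | suffix
   0 |   7 | acdgghghbdgcc
   1 |   4 | acgacdgghghbdgcc
   2 |  15 | bdgcc
   3 |   2 | bfacgacdgghghbdgcc
   4 |  19 | c
   5 |  18 | cc
   6 |   8 | cdgghghbdgcc
   7 |   5 | cgacdgghghbdgcc
   8 |  16 | dgcc
   9 |   9 | dgghghbdgcc
  10 |   0 | ehbfacgacdgghghbdgcc
  11 |   3 | facgacdgghghbdgcc
  12 |   6 | gacdgghghbdgcc
  13 |  17 | gcc
  14 |  10 | gghghbdgcc
  15 |  13 | ghbdgcc
  16 |  11 | ghghbdgcc
  17 |  14 | hbdgcc
  18 |   1 | hbfacgacdgghghbdgcc
  19 |  12 | hghbdgcc

SA = [7, 4, 15, 2, 19, 18, 8, 5, 16, 9, 0, 3, 6, 17, 10, 13, 11, 14, 1, 12]
[i] adj suffixes → lcp
  [1] 7/4 → 2 ('ac')
  [2] 4/15 → 0 ('')
  [3] 15/2 → 1 ('b')
  [4] 2/19 → 0 ('')
  [5] 19/18 → 1 ('c')
  [6] 18/8 → 1 ('c')
  [7] 8/5 → 1 ('c')
  [8] 5/16 → 0 ('')
  [9] 16/9 → 2 ('dg')
  [10] 9/0 → 0 ('')
  [11] 0/3 → 0 ('')
  [12] 3/6 → 0 ('')
  [13] 6/17 → 1 ('g')
  [14] 17/10 → 1 ('g')
  [15] 10/13 → 1 ('g')
  [16] 13/11 → 2 ('gh')
  [17] 11/14 → 0 ('')
  [18] 14/1 → 2 ('hb')
  [19] 1/12 → 1 ('h')

[0, 2, 0, 1, 0, 1, 1, 1, 0, 2, 0, 0, 0, 1, 1, 1, 2, 0, 2, 1]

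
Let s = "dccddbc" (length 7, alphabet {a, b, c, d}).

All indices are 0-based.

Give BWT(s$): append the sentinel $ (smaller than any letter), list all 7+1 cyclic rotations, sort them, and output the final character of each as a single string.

rank  rotation  last
    0  $dccddbc  c
    1  bc$dccdd  d
    2  c$dccddb  b
    3  ccddbc$d  d
    4  cddbc$dc  c
    5  dbc$dccd  d
    6  dccddbc$  $
    7  ddbc$dcc  c

cdbdcd$c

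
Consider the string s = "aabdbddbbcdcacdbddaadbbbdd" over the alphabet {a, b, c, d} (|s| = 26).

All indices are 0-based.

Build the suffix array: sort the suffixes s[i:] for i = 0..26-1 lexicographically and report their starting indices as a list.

sorted suffixes:
  #0 SA[0]=0  'aabdbddbbcdcacdbddaadbbbdd'
  #1 SA[1]=18  'aadbbbdd'
  #2 SA[2]=1  'abdbddbbcdcacdbddaadbbbdd'
  #3 SA[3]=12  'acdbddaadbbbdd'
  #4 SA[4]=19  'adbbbdd'
  #5 SA[5]=21  'bbbdd'
  #6 SA[6]=7  'bbcdcacdbddaadbbbdd'
  #7 SA[7]=22  'bbdd'
  #8 SA[8]=8  'bcdcacdbddaadbbbdd'
  #9 SA[9]=2  'bdbddbbcdcacdbddaadbbbdd'
  #10 SA[10]=23  'bdd'
  #11 SA[11]=15  'bddaadbbbdd'
  #12 SA[12]=4  'bddbbcdcacdbddaadbbbdd'
  #13 SA[13]=11  'cacdbddaadbbbdd'
  #14 SA[14]=13  'cdbddaadbbbdd'
  #15 SA[15]=9  'cdcacdbddaadbbbdd'
  #16 SA[16]=25  'd'
  #17 SA[17]=17  'daadbbbdd'
  #18 SA[18]=20  'dbbbdd'
  #19 SA[19]=6  'dbbcdcacdbddaadbbbdd'
  #20 SA[20]=14  'dbddaadbbbdd'
  #21 SA[21]=3  'dbddbbcdcacdbddaadbbbdd'
  #22 SA[22]=10  'dcacdbddaadbbbdd'
  #23 SA[23]=24  'dd'
  #24 SA[24]=16  'ddaadbbbdd'
  #25 SA[25]=5  'ddbbcdcacdbddaadbbbdd'

[0, 18, 1, 12, 19, 21, 7, 22, 8, 2, 23, 15, 4, 11, 13, 9, 25, 17, 20, 6, 14, 3, 10, 24, 16, 5]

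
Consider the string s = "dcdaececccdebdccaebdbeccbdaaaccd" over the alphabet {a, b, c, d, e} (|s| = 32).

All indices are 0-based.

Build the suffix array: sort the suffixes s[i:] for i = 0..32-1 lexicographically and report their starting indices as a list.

[26, 27, 28, 16, 3, 24, 18, 12, 20, 15, 23, 14, 22, 7, 29, 8, 30, 1, 9, 5, 31, 25, 2, 19, 13, 0, 10, 17, 11, 21, 6, 4]

sorted suffixes:
  #0 SA[0]=26  'aaaccd'
  #1 SA[1]=27  'aaccd'
  #2 SA[2]=28  'accd'
  #3 SA[3]=16  'aebdbeccbdaaaccd'
  #4 SA[4]=3  'aececccdebdccaebdbeccbdaaaccd'
  #5 SA[5]=24  'bdaaaccd'
  #6 SA[6]=18  'bdbeccbdaaaccd'
  #7 SA[7]=12  'bdccaebdbeccbdaaaccd'
  #8 SA[8]=20  'beccbdaaaccd'
  #9 SA[9]=15  'caebdbeccbdaaaccd'
  #10 SA[10]=23  'cbdaaaccd'
  #11 SA[11]=14  'ccaebdbeccbdaaaccd'
  #12 SA[12]=22  'ccbdaaaccd'
  #13 SA[13]=7  'cccdebdccaebdbeccbdaaaccd'
  #14 SA[14]=29  'ccd'
  #15 SA[15]=8  'ccdebdccaebdbeccbdaaaccd'
  #16 SA[16]=30  'cd'
  #17 SA[17]=1  'cdaececccdebdccaebdbeccbdaaaccd'
  #18 SA[18]=9  'cdebdccaebdbeccbdaaaccd'
  #19 SA[19]=5  'cecccdebdccaebdbeccbdaaaccd'
  #20 SA[20]=31  'd'
  #21 SA[21]=25  'daaaccd'
  #22 SA[22]=2  'daececccdebdccaebdbeccbdaaaccd'
  #23 SA[23]=19  'dbeccbdaaaccd'
  #24 SA[24]=13  'dccaebdbeccbdaaaccd'
  #25 SA[25]=0  'dcdaececccdebdccaebdbeccbdaaaccd'
  #26 SA[26]=10  'debdccaebdbeccbdaaaccd'
  #27 SA[27]=17  'ebdbeccbdaaaccd'
  #28 SA[28]=11  'ebdccaebdbeccbdaaaccd'
  #29 SA[29]=21  'eccbdaaaccd'
  #30 SA[30]=6  'ecccdebdccaebdbeccbdaaaccd'
  #31 SA[31]=4  'ececccdebdccaebdbeccbdaaaccd'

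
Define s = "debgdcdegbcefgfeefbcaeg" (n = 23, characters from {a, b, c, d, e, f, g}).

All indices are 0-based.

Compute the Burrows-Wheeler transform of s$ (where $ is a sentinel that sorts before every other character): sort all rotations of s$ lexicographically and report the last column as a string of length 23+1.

gcfgebdbg$cdfecadegeeebf

rank  rotation                  last
    0  $debgdcdegbcefgfeefbcaeg  g
    1  aeg$debgdcdegbcefgfeefbc  c
    2  bcaeg$debgdcdegbcefgfeef  f
    3  bcefgfeefbcaeg$debgdcdeg  g
    4  bgdcdegbcefgfeefbcaeg$de  e
    5  caeg$debgdcdegbcefgfeefb  b
    6  cdegbcefgfeefbcaeg$debgd  d
    7  cefgfeefbcaeg$debgdcdegb  b
    8  dcdegbcefgfeefbcaeg$debg  g
    9  debgdcdegbcefgfeefbcaeg$  $
   10  degbcefgfeefbcaeg$debgdc  c
   11  ebgdcdegbcefgfeefbcaeg$d  d
   12  eefbcaeg$debgdcdegbcefgf  f
   13  efbcaeg$debgdcdegbcefgfe  e
   14  efgfeefbcaeg$debgdcdegbc  c
   15  eg$debgdcdegbcefgfeefbca  a
   16  egbcefgfeefbcaeg$debgdcd  d
   17  fbcaeg$debgdcdegbcefgfee  e
   18  feefbcaeg$debgdcdegbcefg  g
   19  fgfeefbcaeg$debgdcdegbce  e
   20  g$debgdcdegbcefgfeefbcae  e
   21  gbcefgfeefbcaeg$debgdcde  e
   22  gdcdegbcefgfeefbcaeg$deb  b
   23  gfeefbcaeg$debgdcdegbcef  f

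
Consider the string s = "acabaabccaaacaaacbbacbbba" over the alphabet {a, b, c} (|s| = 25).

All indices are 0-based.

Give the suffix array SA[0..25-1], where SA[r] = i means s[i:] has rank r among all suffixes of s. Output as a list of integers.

rank | idx | suffix
   0 |  24 | a
   1 |   9 | aaacaaacbbacbbba
   2 |  13 | aaacbbacbbba
   3 |   4 | aabccaaacaaacbbacbbba
   4 |  10 | aacaaacbbacbbba
   5 |  14 | aacbbacbbba
   6 |   2 | abaabccaaacaaacbbacbbba
   7 |   5 | abccaaacaaacbbacbbba
   8 |  11 | acaaacbbacbbba
   9 |   0 | acabaabccaaacaaacbbacbbba
  10 |  15 | acbbacbbba
  11 |  19 | acbbba
  12 |  23 | ba
  13 |   3 | baabccaaacaaacbbacbbba
  14 |  18 | bacbbba
  15 |  22 | bba
  16 |  17 | bbacbbba
  17 |  21 | bbba
  18 |   6 | bccaaacaaacbbacbbba
  19 |   8 | caaacaaacbbacbbba
  20 |  12 | caaacbbacbbba
  21 |   1 | cabaabccaaacaaacbbacbbba
  22 |  16 | cbbacbbba
  23 |  20 | cbbba
  24 |   7 | ccaaacaaacbbacbbba

[24, 9, 13, 4, 10, 14, 2, 5, 11, 0, 15, 19, 23, 3, 18, 22, 17, 21, 6, 8, 12, 1, 16, 20, 7]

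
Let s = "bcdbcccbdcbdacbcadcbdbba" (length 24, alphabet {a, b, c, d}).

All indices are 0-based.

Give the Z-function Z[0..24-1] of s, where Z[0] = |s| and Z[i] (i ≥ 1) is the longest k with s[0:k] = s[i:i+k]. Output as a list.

[24, 0, 0, 2, 0, 0, 0, 1, 0, 0, 1, 0, 0, 0, 2, 0, 0, 0, 0, 1, 0, 1, 1, 0]

Z[0]=24
i=1: fresh scan; Z[1]=0
i=2: fresh scan; Z[2]=0
i=3: fresh scan; Z[3]=2 scan→box=[3,5)
i=4: min(r-i=1, Z[1]=0)=0; Z[4]=0
i=5: fresh scan; Z[5]=0
i=6: fresh scan; Z[6]=0
i=7: fresh scan; Z[7]=1 scan→box=[7,8)
i=8: fresh scan; Z[8]=0
i=9: fresh scan; Z[9]=0
i=10: fresh scan; Z[10]=1 scan→box=[10,11)
i=11: fresh scan; Z[11]=0
i=12: fresh scan; Z[12]=0
i=13: fresh scan; Z[13]=0
i=14: fresh scan; Z[14]=2 scan→box=[14,16)
i=15: min(r-i=1, Z[1]=0)=0; Z[15]=0
i=16: fresh scan; Z[16]=0
i=17: fresh scan; Z[17]=0
i=18: fresh scan; Z[18]=0
i=19: fresh scan; Z[19]=1 scan→box=[19,20)
i=20: fresh scan; Z[20]=0
i=21: fresh scan; Z[21]=1 scan→box=[21,22)
i=22: fresh scan; Z[22]=1 scan→box=[22,23)
i=23: fresh scan; Z[23]=0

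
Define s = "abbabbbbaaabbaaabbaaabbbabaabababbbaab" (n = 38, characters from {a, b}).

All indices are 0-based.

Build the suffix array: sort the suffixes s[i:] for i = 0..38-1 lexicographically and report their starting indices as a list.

[8, 13, 18, 35, 26, 9, 14, 19, 36, 24, 27, 29, 10, 15, 0, 31, 20, 3, 37, 7, 12, 17, 34, 25, 23, 28, 30, 2, 6, 11, 16, 33, 22, 1, 5, 32, 21, 4]

rank→(start, suffix):
  0 → (8, 'aaabbaaabbaaabbbabaabababbbaab')
  1 → (13, 'aaabbaaabbbabaabababbbaab')
  2 → (18, 'aaabbbabaabababbbaab')
  3 → (35, 'aab')
  4 → (26, 'aabababbbaab')
  5 → (9, 'aabbaaabbaaabbbabaabababbbaab')
  6 → (14, 'aabbaaabbbabaabababbbaab')
  7 → (19, 'aabbbabaabababbbaab')
  8 → (36, 'ab')
  9 → (24, 'abaabababbbaab')
  10 → (27, 'abababbbaab')
  11 → (29, 'ababbbaab')
  12 → (10, 'abbaaabbaaabbbabaabababbbaab')
  13 → (15, 'abbaaabbbabaabababbbaab')
  14 → (0, 'abbabbbbaaabbaaabbaaabbbabaabababbbaab')
  15 → (31, 'abbbaab')
  16 → (20, 'abbbabaabababbbaab')
  17 → (3, 'abbbbaaabbaaabbaaabbbabaabababbbaab')
  18 → (37, 'b')
  19 → (7, 'baaabbaaabbaaabbbabaabababbbaab')
  20 → (12, 'baaabbaaabbbabaabababbbaab')
  21 → (17, 'baaabbbabaabababbbaab')
  22 → (34, 'baab')
  23 → (25, 'baabababbbaab')
  24 → (23, 'babaabababbbaab')
  25 → (28, 'bababbbaab')
  26 → (30, 'babbbaab')
  27 → (2, 'babbbbaaabbaaabbaaabbbabaabababbbaab')
  28 → (6, 'bbaaabbaaabbaaabbbabaabababbbaab')
  29 → (11, 'bbaaabbaaabbbabaabababbbaab')
  30 → (16, 'bbaaabbbabaabababbbaab')
  31 → (33, 'bbaab')
  32 → (22, 'bbabaabababbbaab')
  33 → (1, 'bbabbbbaaabbaaabbaaabbbabaabababbbaab')
  34 → (5, 'bbbaaabbaaabbaaabbbabaabababbbaab')
  35 → (32, 'bbbaab')
  36 → (21, 'bbbabaabababbbaab')
  37 → (4, 'bbbbaaabbaaabbaaabbbabaabababbbaab')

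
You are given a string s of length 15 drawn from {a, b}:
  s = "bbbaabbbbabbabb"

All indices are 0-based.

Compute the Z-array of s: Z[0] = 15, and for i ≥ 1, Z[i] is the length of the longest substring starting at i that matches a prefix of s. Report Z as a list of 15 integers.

[15, 2, 1, 0, 0, 3, 4, 2, 1, 0, 2, 1, 0, 2, 1]

Z[0]=15
i=1: i≥r, start 0; Z[1]=2 grow→box=[1,3)
i=2: min(r-i=1, Z[1]=2)=1; Z[2]=1
i=3: i≥r, start 0; Z[3]=0
i=4: i≥r, start 0; Z[4]=0
i=5: i≥r, start 0; Z[5]=3 grow→box=[5,8)
i=6: min(r-i=2, Z[1]=2)=2; Z[6]=4 grow→box=[6,10)
i=7: min(r-i=3, Z[1]=2)=2; Z[7]=2
i=8: min(r-i=2, Z[2]=1)=1; Z[8]=1
i=9: min(r-i=1, Z[3]=0)=0; Z[9]=0
i=10: i≥r, start 0; Z[10]=2 grow→box=[10,12)
i=11: min(r-i=1, Z[1]=2)=1; Z[11]=1
i=12: i≥r, start 0; Z[12]=0
i=13: i≥r, start 0; Z[13]=2 grow→box=[13,15)
i=14: min(r-i=1, Z[1]=2)=1; Z[14]=1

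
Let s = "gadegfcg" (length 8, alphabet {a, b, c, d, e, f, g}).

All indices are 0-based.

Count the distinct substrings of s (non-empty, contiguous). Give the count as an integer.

rank→(start, suffix):
  0 → (1, 'adegfcg')
  1 → (6, 'cg')
  2 → (2, 'degfcg')
  3 → (3, 'egfcg')
  4 → (5, 'fcg')
  5 → (7, 'g')
  6 → (0, 'gadegfcg')
  7 → (4, 'gfcg')

SA = [1, 6, 2, 3, 5, 7, 0, 4]
rank  pair      lcp
   1  s[1:],s[6:]  0  ''
   2  s[6:],s[2:]  0  ''
   3  s[2:],s[3:]  0  ''
   4  s[3:],s[5:]  0  ''
   5  s[5:],s[7:]  0  ''
   6  s[7:],s[0:]  1  'g'
   7  s[0:],s[4:]  1  'g'

n(n+1)/2 = 8·9/2 = 36
Σ LCP = 0 + 0 + 0 + 0 + 0 + 0 + 1 + 1 = 2
distinct = 36 − 2 = 34

34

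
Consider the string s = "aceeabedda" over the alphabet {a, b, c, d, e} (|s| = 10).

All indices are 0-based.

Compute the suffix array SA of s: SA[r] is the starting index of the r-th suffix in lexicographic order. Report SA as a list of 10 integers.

sorted suffixes:
  #0 SA[0]=9  'a'
  #1 SA[1]=4  'abedda'
  #2 SA[2]=0  'aceeabedda'
  #3 SA[3]=5  'bedda'
  #4 SA[4]=1  'ceeabedda'
  #5 SA[5]=8  'da'
  #6 SA[6]=7  'dda'
  #7 SA[7]=3  'eabedda'
  #8 SA[8]=6  'edda'
  #9 SA[9]=2  'eeabedda'

[9, 4, 0, 5, 1, 8, 7, 3, 6, 2]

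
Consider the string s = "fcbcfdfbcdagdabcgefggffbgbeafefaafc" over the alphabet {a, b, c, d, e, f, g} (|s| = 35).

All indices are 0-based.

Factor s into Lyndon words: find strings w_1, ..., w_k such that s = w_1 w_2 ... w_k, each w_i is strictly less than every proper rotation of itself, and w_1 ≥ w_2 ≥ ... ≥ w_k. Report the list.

emit factor 1: 'f' (i=0, period=1)
emit factor 2: 'c' (i=1, period=1)
emit factor 3: 'bcfdf' (i=2, period=5)
emit factor 4: 'bcd' (i=7, period=3)
emit factor 5: 'agd' (i=10, period=3)
emit factor 6: 'abcgefggffbgbeafef' (i=13, period=18)
emit factor 7: 'aafc' (i=31, period=4)

["f", "c", "bcfdf", "bcd", "agd", "abcgefggffbgbeafef", "aafc"]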